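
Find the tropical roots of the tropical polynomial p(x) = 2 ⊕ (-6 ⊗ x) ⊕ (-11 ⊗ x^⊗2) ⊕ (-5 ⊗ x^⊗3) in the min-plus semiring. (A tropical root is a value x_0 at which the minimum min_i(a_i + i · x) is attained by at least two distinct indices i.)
Roots: {-6, 5, 8}

Each tropical root is a break point of the lower envelope of the lines y = a_i + i · x (there are 4 lines, with slopes 0, 1, ..., 3). Only the lines that attain the minimum somewhere contribute to roots; other lines are dominated. Here the surviving (envelope) indices are i = 3, i = 2, i = 1, i = 0.
Intersections between consecutive envelope lines give the roots: for adjacent envelope indices i < j the intersection is x = (a_i − a_j) / (j − i). Reading off the sorted break points: {-6, 5, 8}.
Verification: at each break x_0, at least two indices attain the minimum of min_i(a_i + i · x_0).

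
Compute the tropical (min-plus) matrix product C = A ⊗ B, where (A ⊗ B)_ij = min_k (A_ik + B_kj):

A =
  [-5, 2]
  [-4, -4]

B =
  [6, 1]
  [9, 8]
A ⊗ B =
  [1, -4]
  [2, -3]

Apply the min-plus product entry-by-entry:
  C[0][0] = min over k of (A[0][0] + B[0][0] = -5 + 6 = 1, A[0][1] + B[1][0] = 2 + 9 = 11) = 1 (attained at k = 0)
  C[0][1] = min over k of (A[0][0] + B[0][1] = -5 + 1 = -4, A[0][1] + B[1][1] = 2 + 8 = 10) = -4 (attained at k = 0)
  C[1][0] = min over k of (A[1][0] + B[0][0] = -4 + 6 = 2, A[1][1] + B[1][0] = -4 + 9 = 5) = 2 (attained at k = 0)
  C[1][1] = min over k of (A[1][0] + B[0][1] = -4 + 1 = -3, A[1][1] + B[1][1] = -4 + 8 = 4) = -3 (attained at k = 0)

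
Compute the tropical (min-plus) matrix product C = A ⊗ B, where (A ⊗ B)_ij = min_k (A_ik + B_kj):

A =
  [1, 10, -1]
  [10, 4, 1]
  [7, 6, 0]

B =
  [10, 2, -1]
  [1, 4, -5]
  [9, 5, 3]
A ⊗ B =
  [8, 3, 0]
  [5, 6, -1]
  [7, 5, 1]

Apply the min-plus product entry-by-entry:
  C[0][0] = min over k of (A[0][0] + B[0][0] = 1 + 10 = 11, A[0][1] + B[1][0] = 10 + 1 = 11, A[0][2] + B[2][0] = -1 + 9 = 8) = 8 (attained at k = 2)
  C[0][1] = min over k of (A[0][0] + B[0][1] = 1 + 2 = 3, A[0][1] + B[1][1] = 10 + 4 = 14, A[0][2] + B[2][1] = -1 + 5 = 4) = 3 (attained at k = 0)
  C[0][2] = min over k of (A[0][0] + B[0][2] = 1 + -1 = 0, A[0][1] + B[1][2] = 10 + -5 = 5, A[0][2] + B[2][2] = -1 + 3 = 2) = 0 (attained at k = 0)
  C[1][0] = min over k of (A[1][0] + B[0][0] = 10 + 10 = 20, A[1][1] + B[1][0] = 4 + 1 = 5, A[1][2] + B[2][0] = 1 + 9 = 10) = 5 (attained at k = 1)
  C[1][1] = min over k of (A[1][0] + B[0][1] = 10 + 2 = 12, A[1][1] + B[1][1] = 4 + 4 = 8, A[1][2] + B[2][1] = 1 + 5 = 6) = 6 (attained at k = 2)
  C[1][2] = min over k of (A[1][0] + B[0][2] = 10 + -1 = 9, A[1][1] + B[1][2] = 4 + -5 = -1, A[1][2] + B[2][2] = 1 + 3 = 4) = -1 (attained at k = 1)
  C[2][0] = min over k of (A[2][0] + B[0][0] = 7 + 10 = 17, A[2][1] + B[1][0] = 6 + 1 = 7, A[2][2] + B[2][0] = 0 + 9 = 9) = 7 (attained at k = 1)
  C[2][1] = min over k of (A[2][0] + B[0][1] = 7 + 2 = 9, A[2][1] + B[1][1] = 6 + 4 = 10, A[2][2] + B[2][1] = 0 + 5 = 5) = 5 (attained at k = 2)
  C[2][2] = min over k of (A[2][0] + B[0][2] = 7 + -1 = 6, A[2][1] + B[1][2] = 6 + -5 = 1, A[2][2] + B[2][2] = 0 + 3 = 3) = 1 (attained at k = 1)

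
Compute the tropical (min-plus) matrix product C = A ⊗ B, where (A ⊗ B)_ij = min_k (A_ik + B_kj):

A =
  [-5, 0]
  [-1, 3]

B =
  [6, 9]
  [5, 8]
A ⊗ B =
  [1, 4]
  [5, 8]

Apply the min-plus product entry-by-entry:
  C[0][0] = min over k of (A[0][0] + B[0][0] = -5 + 6 = 1, A[0][1] + B[1][0] = 0 + 5 = 5) = 1 (attained at k = 0)
  C[0][1] = min over k of (A[0][0] + B[0][1] = -5 + 9 = 4, A[0][1] + B[1][1] = 0 + 8 = 8) = 4 (attained at k = 0)
  C[1][0] = min over k of (A[1][0] + B[0][0] = -1 + 6 = 5, A[1][1] + B[1][0] = 3 + 5 = 8) = 5 (attained at k = 0)
  C[1][1] = min over k of (A[1][0] + B[0][1] = -1 + 9 = 8, A[1][1] + B[1][1] = 3 + 8 = 11) = 8 (attained at k = 0)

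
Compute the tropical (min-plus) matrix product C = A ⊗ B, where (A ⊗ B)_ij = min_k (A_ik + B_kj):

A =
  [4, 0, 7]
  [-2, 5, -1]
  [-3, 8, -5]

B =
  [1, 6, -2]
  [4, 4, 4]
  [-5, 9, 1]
A ⊗ B =
  [2, 4, 2]
  [-6, 4, -4]
  [-10, 3, -5]

Apply the min-plus product entry-by-entry:
  C[0][0] = min over k of (A[0][0] + B[0][0] = 4 + 1 = 5, A[0][1] + B[1][0] = 0 + 4 = 4, A[0][2] + B[2][0] = 7 + -5 = 2) = 2 (attained at k = 2)
  C[0][1] = min over k of (A[0][0] + B[0][1] = 4 + 6 = 10, A[0][1] + B[1][1] = 0 + 4 = 4, A[0][2] + B[2][1] = 7 + 9 = 16) = 4 (attained at k = 1)
  C[0][2] = min over k of (A[0][0] + B[0][2] = 4 + -2 = 2, A[0][1] + B[1][2] = 0 + 4 = 4, A[0][2] + B[2][2] = 7 + 1 = 8) = 2 (attained at k = 0)
  C[1][0] = min over k of (A[1][0] + B[0][0] = -2 + 1 = -1, A[1][1] + B[1][0] = 5 + 4 = 9, A[1][2] + B[2][0] = -1 + -5 = -6) = -6 (attained at k = 2)
  C[1][1] = min over k of (A[1][0] + B[0][1] = -2 + 6 = 4, A[1][1] + B[1][1] = 5 + 4 = 9, A[1][2] + B[2][1] = -1 + 9 = 8) = 4 (attained at k = 0)
  C[1][2] = min over k of (A[1][0] + B[0][2] = -2 + -2 = -4, A[1][1] + B[1][2] = 5 + 4 = 9, A[1][2] + B[2][2] = -1 + 1 = 0) = -4 (attained at k = 0)
  C[2][0] = min over k of (A[2][0] + B[0][0] = -3 + 1 = -2, A[2][1] + B[1][0] = 8 + 4 = 12, A[2][2] + B[2][0] = -5 + -5 = -10) = -10 (attained at k = 2)
  C[2][1] = min over k of (A[2][0] + B[0][1] = -3 + 6 = 3, A[2][1] + B[1][1] = 8 + 4 = 12, A[2][2] + B[2][1] = -5 + 9 = 4) = 3 (attained at k = 0)
  C[2][2] = min over k of (A[2][0] + B[0][2] = -3 + -2 = -5, A[2][1] + B[1][2] = 8 + 4 = 12, A[2][2] + B[2][2] = -5 + 1 = -4) = -5 (attained at k = 0)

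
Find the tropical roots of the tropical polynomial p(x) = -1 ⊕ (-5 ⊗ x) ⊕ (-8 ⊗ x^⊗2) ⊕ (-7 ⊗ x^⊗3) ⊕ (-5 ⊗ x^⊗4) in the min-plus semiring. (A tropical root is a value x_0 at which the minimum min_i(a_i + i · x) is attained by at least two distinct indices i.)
Roots: {-2, -1, 3, 4}

Each tropical root is a break point of the lower envelope of the lines y = a_i + i · x (there are 5 lines, with slopes 0, 1, ..., 4). Only the lines that attain the minimum somewhere contribute to roots; other lines are dominated. Here the surviving (envelope) indices are i = 4, i = 3, i = 2, i = 1, i = 0.
Intersections between consecutive envelope lines give the roots: for adjacent envelope indices i < j the intersection is x = (a_i − a_j) / (j − i). Reading off the sorted break points: {-2, -1, 3, 4}.
Verification: at each break x_0, at least two indices attain the minimum of min_i(a_i + i · x_0).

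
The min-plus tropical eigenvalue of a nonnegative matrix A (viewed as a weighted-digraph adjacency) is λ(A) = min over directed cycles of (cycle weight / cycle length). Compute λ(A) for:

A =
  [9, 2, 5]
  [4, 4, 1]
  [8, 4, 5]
λ(A) = 5/2

Enumerate directed cycles and compute their means (weight / length). Sample:
  cycle 0 → 0: weight = 9, length = 1, mean = 9/1 ≈ 9.000
  cycle 1 → 1: weight = 4, length = 1, mean = 4/1 ≈ 4.000
  cycle 2 → 2: weight = 5, length = 1, mean = 5/1 ≈ 5.000
  cycle 0 → 1 → 0: weight = 6, length = 2, mean = 6/2 ≈ 3.000
  cycle 0 → 2 → 0: weight = 13, length = 2, mean = 13/2 ≈ 6.500
  cycle 1 → 0 → 1: weight = 6, length = 2, mean = 6/2 ≈ 3.000
Minimum mean = 2.500, attained e.g. along the cycle 1 → 2 → 1 with weight 5 and length 2. So λ(A) = 5/2 = 5/2.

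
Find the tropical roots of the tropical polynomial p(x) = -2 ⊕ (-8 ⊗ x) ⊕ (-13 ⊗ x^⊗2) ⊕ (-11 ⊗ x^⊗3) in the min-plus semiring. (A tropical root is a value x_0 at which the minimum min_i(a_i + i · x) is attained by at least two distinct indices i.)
Roots: {-2, 5, 6}

Each tropical root is a break point of the lower envelope of the lines y = a_i + i · x (there are 4 lines, with slopes 0, 1, ..., 3). Only the lines that attain the minimum somewhere contribute to roots; other lines are dominated. Here the surviving (envelope) indices are i = 3, i = 2, i = 1, i = 0.
Intersections between consecutive envelope lines give the roots: for adjacent envelope indices i < j the intersection is x = (a_i − a_j) / (j − i). Reading off the sorted break points: {-2, 5, 6}.
Verification: at each break x_0, at least two indices attain the minimum of min_i(a_i + i · x_0).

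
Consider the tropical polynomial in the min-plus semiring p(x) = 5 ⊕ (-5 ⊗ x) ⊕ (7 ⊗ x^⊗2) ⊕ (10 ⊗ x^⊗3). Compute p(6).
p(6) = 1

A tropical monomial a ⊗ x^⊗i evaluates to a + i · x. Evaluating each term at x = 6:
  Term 0 contributes 5 + 0 · 6 = 5
  Term 1 contributes -5 + 1 · 6 = 1
  Term 2 contributes 7 + 2 · 6 = 19
  Term 3 contributes 10 + 3 · 6 = 28
p(6) = ⊕ of these = min[5, 1, 19, 28] = 1.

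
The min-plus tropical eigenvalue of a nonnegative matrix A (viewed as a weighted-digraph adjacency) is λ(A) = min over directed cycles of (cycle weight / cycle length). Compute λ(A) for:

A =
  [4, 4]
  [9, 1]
λ(A) = 1

Enumerate directed cycles and compute their means (weight / length). Sample:
  cycle 0 → 0: weight = 4, length = 1, mean = 4/1 ≈ 4.000
  cycle 1 → 1: weight = 1, length = 1, mean = 1/1 ≈ 1.000
  cycle 0 → 1 → 0: weight = 13, length = 2, mean = 13/2 ≈ 6.500
  cycle 1 → 0 → 1: weight = 13, length = 2, mean = 13/2 ≈ 6.500
Minimum mean = 1.000, attained e.g. along the cycle 1 → 1 with weight 1 and length 1. So λ(A) = 1/1 = 1.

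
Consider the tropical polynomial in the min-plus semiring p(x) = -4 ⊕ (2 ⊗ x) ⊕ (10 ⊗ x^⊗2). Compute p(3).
p(3) = -4

A tropical monomial a ⊗ x^⊗i evaluates to a + i · x. Evaluating each term at x = 3:
  Term 0 contributes -4 + 0 · 3 = -4
  Term 1 contributes 2 + 1 · 3 = 5
  Term 2 contributes 10 + 2 · 3 = 16
p(3) = ⊕ of these = min[-4, 5, 16] = -4.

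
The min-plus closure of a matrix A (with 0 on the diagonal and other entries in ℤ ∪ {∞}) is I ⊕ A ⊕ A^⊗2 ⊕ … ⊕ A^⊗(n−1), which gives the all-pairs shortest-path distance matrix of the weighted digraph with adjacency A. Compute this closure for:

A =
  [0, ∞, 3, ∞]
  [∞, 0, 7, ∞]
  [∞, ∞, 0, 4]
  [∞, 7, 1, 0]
Closure =
  [0, 14, 3, 7]
  [∞, 0, 7, 11]
  [∞, 11, 0, 4]
  [∞, 7, 1, 0]

This is the Floyd-Warshall all-pairs shortest-path computation. For each intermediate vertex k = 0, 1, …, 3, update dist[i][j] ← min(dist[i][j], dist[i][k] + dist[k][j]). The final matrix gives, for each (i, j), the minimum total weight of any directed path from i to j (possibly empty when i = j).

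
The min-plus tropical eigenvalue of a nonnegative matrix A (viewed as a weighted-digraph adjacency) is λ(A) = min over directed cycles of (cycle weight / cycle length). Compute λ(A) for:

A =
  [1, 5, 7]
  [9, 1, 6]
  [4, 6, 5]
λ(A) = 1

Enumerate directed cycles and compute their means (weight / length). Sample:
  cycle 0 → 0: weight = 1, length = 1, mean = 1/1 ≈ 1.000
  cycle 1 → 1: weight = 1, length = 1, mean = 1/1 ≈ 1.000
  cycle 2 → 2: weight = 5, length = 1, mean = 5/1 ≈ 5.000
  cycle 0 → 1 → 0: weight = 14, length = 2, mean = 14/2 ≈ 7.000
  cycle 0 → 2 → 0: weight = 11, length = 2, mean = 11/2 ≈ 5.500
  cycle 1 → 0 → 1: weight = 14, length = 2, mean = 14/2 ≈ 7.000
Minimum mean = 1.000, attained e.g. along the cycle 0 → 0 with weight 1 and length 1. So λ(A) = 1/1 = 1.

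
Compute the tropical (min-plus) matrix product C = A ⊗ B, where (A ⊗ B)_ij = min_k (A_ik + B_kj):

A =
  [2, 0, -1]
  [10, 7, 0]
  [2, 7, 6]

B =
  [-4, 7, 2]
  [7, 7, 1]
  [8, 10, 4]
A ⊗ B =
  [-2, 7, 1]
  [6, 10, 4]
  [-2, 9, 4]

Apply the min-plus product entry-by-entry:
  C[0][0] = min over k of (A[0][0] + B[0][0] = 2 + -4 = -2, A[0][1] + B[1][0] = 0 + 7 = 7, A[0][2] + B[2][0] = -1 + 8 = 7) = -2 (attained at k = 0)
  C[0][1] = min over k of (A[0][0] + B[0][1] = 2 + 7 = 9, A[0][1] + B[1][1] = 0 + 7 = 7, A[0][2] + B[2][1] = -1 + 10 = 9) = 7 (attained at k = 1)
  C[0][2] = min over k of (A[0][0] + B[0][2] = 2 + 2 = 4, A[0][1] + B[1][2] = 0 + 1 = 1, A[0][2] + B[2][2] = -1 + 4 = 3) = 1 (attained at k = 1)
  C[1][0] = min over k of (A[1][0] + B[0][0] = 10 + -4 = 6, A[1][1] + B[1][0] = 7 + 7 = 14, A[1][2] + B[2][0] = 0 + 8 = 8) = 6 (attained at k = 0)
  C[1][1] = min over k of (A[1][0] + B[0][1] = 10 + 7 = 17, A[1][1] + B[1][1] = 7 + 7 = 14, A[1][2] + B[2][1] = 0 + 10 = 10) = 10 (attained at k = 2)
  C[1][2] = min over k of (A[1][0] + B[0][2] = 10 + 2 = 12, A[1][1] + B[1][2] = 7 + 1 = 8, A[1][2] + B[2][2] = 0 + 4 = 4) = 4 (attained at k = 2)
  C[2][0] = min over k of (A[2][0] + B[0][0] = 2 + -4 = -2, A[2][1] + B[1][0] = 7 + 7 = 14, A[2][2] + B[2][0] = 6 + 8 = 14) = -2 (attained at k = 0)
  C[2][1] = min over k of (A[2][0] + B[0][1] = 2 + 7 = 9, A[2][1] + B[1][1] = 7 + 7 = 14, A[2][2] + B[2][1] = 6 + 10 = 16) = 9 (attained at k = 0)
  C[2][2] = min over k of (A[2][0] + B[0][2] = 2 + 2 = 4, A[2][1] + B[1][2] = 7 + 1 = 8, A[2][2] + B[2][2] = 6 + 4 = 10) = 4 (attained at k = 0)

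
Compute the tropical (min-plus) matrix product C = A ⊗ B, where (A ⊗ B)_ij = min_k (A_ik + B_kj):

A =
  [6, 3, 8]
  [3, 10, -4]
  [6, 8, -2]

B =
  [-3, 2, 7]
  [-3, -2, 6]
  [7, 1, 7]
A ⊗ B =
  [0, 1, 9]
  [0, -3, 3]
  [3, -1, 5]

Apply the min-plus product entry-by-entry:
  C[0][0] = min over k of (A[0][0] + B[0][0] = 6 + -3 = 3, A[0][1] + B[1][0] = 3 + -3 = 0, A[0][2] + B[2][0] = 8 + 7 = 15) = 0 (attained at k = 1)
  C[0][1] = min over k of (A[0][0] + B[0][1] = 6 + 2 = 8, A[0][1] + B[1][1] = 3 + -2 = 1, A[0][2] + B[2][1] = 8 + 1 = 9) = 1 (attained at k = 1)
  C[0][2] = min over k of (A[0][0] + B[0][2] = 6 + 7 = 13, A[0][1] + B[1][2] = 3 + 6 = 9, A[0][2] + B[2][2] = 8 + 7 = 15) = 9 (attained at k = 1)
  C[1][0] = min over k of (A[1][0] + B[0][0] = 3 + -3 = 0, A[1][1] + B[1][0] = 10 + -3 = 7, A[1][2] + B[2][0] = -4 + 7 = 3) = 0 (attained at k = 0)
  C[1][1] = min over k of (A[1][0] + B[0][1] = 3 + 2 = 5, A[1][1] + B[1][1] = 10 + -2 = 8, A[1][2] + B[2][1] = -4 + 1 = -3) = -3 (attained at k = 2)
  C[1][2] = min over k of (A[1][0] + B[0][2] = 3 + 7 = 10, A[1][1] + B[1][2] = 10 + 6 = 16, A[1][2] + B[2][2] = -4 + 7 = 3) = 3 (attained at k = 2)
  C[2][0] = min over k of (A[2][0] + B[0][0] = 6 + -3 = 3, A[2][1] + B[1][0] = 8 + -3 = 5, A[2][2] + B[2][0] = -2 + 7 = 5) = 3 (attained at k = 0)
  C[2][1] = min over k of (A[2][0] + B[0][1] = 6 + 2 = 8, A[2][1] + B[1][1] = 8 + -2 = 6, A[2][2] + B[2][1] = -2 + 1 = -1) = -1 (attained at k = 2)
  C[2][2] = min over k of (A[2][0] + B[0][2] = 6 + 7 = 13, A[2][1] + B[1][2] = 8 + 6 = 14, A[2][2] + B[2][2] = -2 + 7 = 5) = 5 (attained at k = 2)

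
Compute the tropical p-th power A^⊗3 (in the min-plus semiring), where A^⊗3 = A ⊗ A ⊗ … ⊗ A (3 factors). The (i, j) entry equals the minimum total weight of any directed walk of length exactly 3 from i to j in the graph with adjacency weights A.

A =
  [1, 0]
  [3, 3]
A^⊗3 =
  [3, 2]
  [5, 4]

Each entry (A^⊗3)_ij equals the minimum over all length-3 walks i = v_0 → v_1 → … → v_3 = j of Σ_t A[v_t][v_{t+1}]. For example, for (i, j) = (0, 1) we minimise over 4 possible intermediate vertex sequences; the minimum is 2, attained along the walk 0 → 0 → 0 → 1.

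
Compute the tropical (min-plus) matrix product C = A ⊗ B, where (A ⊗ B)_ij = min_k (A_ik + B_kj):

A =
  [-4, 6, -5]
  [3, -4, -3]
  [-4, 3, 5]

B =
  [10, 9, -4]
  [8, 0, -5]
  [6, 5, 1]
A ⊗ B =
  [1, 0, -8]
  [3, -4, -9]
  [6, 3, -8]

Apply the min-plus product entry-by-entry:
  C[0][0] = min over k of (A[0][0] + B[0][0] = -4 + 10 = 6, A[0][1] + B[1][0] = 6 + 8 = 14, A[0][2] + B[2][0] = -5 + 6 = 1) = 1 (attained at k = 2)
  C[0][1] = min over k of (A[0][0] + B[0][1] = -4 + 9 = 5, A[0][1] + B[1][1] = 6 + 0 = 6, A[0][2] + B[2][1] = -5 + 5 = 0) = 0 (attained at k = 2)
  C[0][2] = min over k of (A[0][0] + B[0][2] = -4 + -4 = -8, A[0][1] + B[1][2] = 6 + -5 = 1, A[0][2] + B[2][2] = -5 + 1 = -4) = -8 (attained at k = 0)
  C[1][0] = min over k of (A[1][0] + B[0][0] = 3 + 10 = 13, A[1][1] + B[1][0] = -4 + 8 = 4, A[1][2] + B[2][0] = -3 + 6 = 3) = 3 (attained at k = 2)
  C[1][1] = min over k of (A[1][0] + B[0][1] = 3 + 9 = 12, A[1][1] + B[1][1] = -4 + 0 = -4, A[1][2] + B[2][1] = -3 + 5 = 2) = -4 (attained at k = 1)
  C[1][2] = min over k of (A[1][0] + B[0][2] = 3 + -4 = -1, A[1][1] + B[1][2] = -4 + -5 = -9, A[1][2] + B[2][2] = -3 + 1 = -2) = -9 (attained at k = 1)
  C[2][0] = min over k of (A[2][0] + B[0][0] = -4 + 10 = 6, A[2][1] + B[1][0] = 3 + 8 = 11, A[2][2] + B[2][0] = 5 + 6 = 11) = 6 (attained at k = 0)
  C[2][1] = min over k of (A[2][0] + B[0][1] = -4 + 9 = 5, A[2][1] + B[1][1] = 3 + 0 = 3, A[2][2] + B[2][1] = 5 + 5 = 10) = 3 (attained at k = 1)
  C[2][2] = min over k of (A[2][0] + B[0][2] = -4 + -4 = -8, A[2][1] + B[1][2] = 3 + -5 = -2, A[2][2] + B[2][2] = 5 + 1 = 6) = -8 (attained at k = 0)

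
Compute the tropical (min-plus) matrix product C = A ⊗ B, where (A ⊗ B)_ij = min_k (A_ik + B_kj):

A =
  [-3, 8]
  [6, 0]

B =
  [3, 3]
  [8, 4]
A ⊗ B =
  [0, 0]
  [8, 4]

Apply the min-plus product entry-by-entry:
  C[0][0] = min over k of (A[0][0] + B[0][0] = -3 + 3 = 0, A[0][1] + B[1][0] = 8 + 8 = 16) = 0 (attained at k = 0)
  C[0][1] = min over k of (A[0][0] + B[0][1] = -3 + 3 = 0, A[0][1] + B[1][1] = 8 + 4 = 12) = 0 (attained at k = 0)
  C[1][0] = min over k of (A[1][0] + B[0][0] = 6 + 3 = 9, A[1][1] + B[1][0] = 0 + 8 = 8) = 8 (attained at k = 1)
  C[1][1] = min over k of (A[1][0] + B[0][1] = 6 + 3 = 9, A[1][1] + B[1][1] = 0 + 4 = 4) = 4 (attained at k = 1)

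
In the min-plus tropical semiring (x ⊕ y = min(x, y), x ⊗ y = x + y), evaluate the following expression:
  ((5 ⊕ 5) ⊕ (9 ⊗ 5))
((5 ⊕ 5) ⊕ (9 ⊗ 5)) = 5

Expand innermost to outermost. Recall ⊕ takes the minimum of its arguments and ⊗ takes their sum. Working out the expression ((5 ⊕ 5) ⊕ (9 ⊗ 5)) gives 5.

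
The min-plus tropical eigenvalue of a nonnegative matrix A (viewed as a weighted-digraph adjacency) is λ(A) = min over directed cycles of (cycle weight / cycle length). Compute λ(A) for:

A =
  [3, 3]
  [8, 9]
λ(A) = 3

Enumerate directed cycles and compute their means (weight / length). Sample:
  cycle 0 → 0: weight = 3, length = 1, mean = 3/1 ≈ 3.000
  cycle 1 → 1: weight = 9, length = 1, mean = 9/1 ≈ 9.000
  cycle 0 → 1 → 0: weight = 11, length = 2, mean = 11/2 ≈ 5.500
  cycle 1 → 0 → 1: weight = 11, length = 2, mean = 11/2 ≈ 5.500
Minimum mean = 3.000, attained e.g. along the cycle 0 → 0 with weight 3 and length 1. So λ(A) = 3/1 = 3.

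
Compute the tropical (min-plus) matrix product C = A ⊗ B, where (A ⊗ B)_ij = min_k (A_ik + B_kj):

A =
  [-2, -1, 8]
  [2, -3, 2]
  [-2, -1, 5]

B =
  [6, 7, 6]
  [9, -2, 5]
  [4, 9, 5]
A ⊗ B =
  [4, -3, 4]
  [6, -5, 2]
  [4, -3, 4]

Apply the min-plus product entry-by-entry:
  C[0][0] = min over k of (A[0][0] + B[0][0] = -2 + 6 = 4, A[0][1] + B[1][0] = -1 + 9 = 8, A[0][2] + B[2][0] = 8 + 4 = 12) = 4 (attained at k = 0)
  C[0][1] = min over k of (A[0][0] + B[0][1] = -2 + 7 = 5, A[0][1] + B[1][1] = -1 + -2 = -3, A[0][2] + B[2][1] = 8 + 9 = 17) = -3 (attained at k = 1)
  C[0][2] = min over k of (A[0][0] + B[0][2] = -2 + 6 = 4, A[0][1] + B[1][2] = -1 + 5 = 4, A[0][2] + B[2][2] = 8 + 5 = 13) = 4 (attained at k = 0)
  C[1][0] = min over k of (A[1][0] + B[0][0] = 2 + 6 = 8, A[1][1] + B[1][0] = -3 + 9 = 6, A[1][2] + B[2][0] = 2 + 4 = 6) = 6 (attained at k = 1)
  C[1][1] = min over k of (A[1][0] + B[0][1] = 2 + 7 = 9, A[1][1] + B[1][1] = -3 + -2 = -5, A[1][2] + B[2][1] = 2 + 9 = 11) = -5 (attained at k = 1)
  C[1][2] = min over k of (A[1][0] + B[0][2] = 2 + 6 = 8, A[1][1] + B[1][2] = -3 + 5 = 2, A[1][2] + B[2][2] = 2 + 5 = 7) = 2 (attained at k = 1)
  C[2][0] = min over k of (A[2][0] + B[0][0] = -2 + 6 = 4, A[2][1] + B[1][0] = -1 + 9 = 8, A[2][2] + B[2][0] = 5 + 4 = 9) = 4 (attained at k = 0)
  C[2][1] = min over k of (A[2][0] + B[0][1] = -2 + 7 = 5, A[2][1] + B[1][1] = -1 + -2 = -3, A[2][2] + B[2][1] = 5 + 9 = 14) = -3 (attained at k = 1)
  C[2][2] = min over k of (A[2][0] + B[0][2] = -2 + 6 = 4, A[2][1] + B[1][2] = -1 + 5 = 4, A[2][2] + B[2][2] = 5 + 5 = 10) = 4 (attained at k = 0)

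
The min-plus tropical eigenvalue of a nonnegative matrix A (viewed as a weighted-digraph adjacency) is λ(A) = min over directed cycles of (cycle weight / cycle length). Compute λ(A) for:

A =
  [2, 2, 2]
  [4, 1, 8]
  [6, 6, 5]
λ(A) = 1

Enumerate directed cycles and compute their means (weight / length). Sample:
  cycle 0 → 0: weight = 2, length = 1, mean = 2/1 ≈ 2.000
  cycle 1 → 1: weight = 1, length = 1, mean = 1/1 ≈ 1.000
  cycle 2 → 2: weight = 5, length = 1, mean = 5/1 ≈ 5.000
  cycle 0 → 1 → 0: weight = 6, length = 2, mean = 6/2 ≈ 3.000
  cycle 0 → 2 → 0: weight = 8, length = 2, mean = 8/2 ≈ 4.000
  cycle 1 → 0 → 1: weight = 6, length = 2, mean = 6/2 ≈ 3.000
Minimum mean = 1.000, attained e.g. along the cycle 1 → 1 with weight 1 and length 1. So λ(A) = 1/1 = 1.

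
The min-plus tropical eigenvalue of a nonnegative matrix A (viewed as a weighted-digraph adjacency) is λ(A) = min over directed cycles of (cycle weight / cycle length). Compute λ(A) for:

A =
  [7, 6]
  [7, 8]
λ(A) = 13/2

Enumerate directed cycles and compute their means (weight / length). Sample:
  cycle 0 → 0: weight = 7, length = 1, mean = 7/1 ≈ 7.000
  cycle 1 → 1: weight = 8, length = 1, mean = 8/1 ≈ 8.000
  cycle 0 → 1 → 0: weight = 13, length = 2, mean = 13/2 ≈ 6.500
  cycle 1 → 0 → 1: weight = 13, length = 2, mean = 13/2 ≈ 6.500
Minimum mean = 6.500, attained e.g. along the cycle 0 → 1 → 0 with weight 13 and length 2. So λ(A) = 13/2 = 13/2.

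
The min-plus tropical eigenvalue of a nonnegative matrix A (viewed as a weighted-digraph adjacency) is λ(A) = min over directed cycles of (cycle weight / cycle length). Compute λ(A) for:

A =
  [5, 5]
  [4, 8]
λ(A) = 9/2

Enumerate directed cycles and compute their means (weight / length). Sample:
  cycle 0 → 0: weight = 5, length = 1, mean = 5/1 ≈ 5.000
  cycle 1 → 1: weight = 8, length = 1, mean = 8/1 ≈ 8.000
  cycle 0 → 1 → 0: weight = 9, length = 2, mean = 9/2 ≈ 4.500
  cycle 1 → 0 → 1: weight = 9, length = 2, mean = 9/2 ≈ 4.500
Minimum mean = 4.500, attained e.g. along the cycle 0 → 1 → 0 with weight 9 and length 2. So λ(A) = 9/2 = 9/2.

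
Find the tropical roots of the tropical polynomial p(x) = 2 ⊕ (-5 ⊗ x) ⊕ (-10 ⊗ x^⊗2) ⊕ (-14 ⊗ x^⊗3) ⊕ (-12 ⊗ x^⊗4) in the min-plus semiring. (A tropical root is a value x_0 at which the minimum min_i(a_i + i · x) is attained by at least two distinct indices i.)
Roots: {-2, 4, 5, 7}

Each tropical root is a break point of the lower envelope of the lines y = a_i + i · x (there are 5 lines, with slopes 0, 1, ..., 4). Only the lines that attain the minimum somewhere contribute to roots; other lines are dominated. Here the surviving (envelope) indices are i = 4, i = 3, i = 2, i = 1, i = 0.
Intersections between consecutive envelope lines give the roots: for adjacent envelope indices i < j the intersection is x = (a_i − a_j) / (j − i). Reading off the sorted break points: {-2, 4, 5, 7}.
Verification: at each break x_0, at least two indices attain the minimum of min_i(a_i + i · x_0).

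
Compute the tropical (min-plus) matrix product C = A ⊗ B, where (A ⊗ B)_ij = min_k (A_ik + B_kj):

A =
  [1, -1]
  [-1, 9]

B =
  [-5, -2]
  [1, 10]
A ⊗ B =
  [-4, -1]
  [-6, -3]

Apply the min-plus product entry-by-entry:
  C[0][0] = min over k of (A[0][0] + B[0][0] = 1 + -5 = -4, A[0][1] + B[1][0] = -1 + 1 = 0) = -4 (attained at k = 0)
  C[0][1] = min over k of (A[0][0] + B[0][1] = 1 + -2 = -1, A[0][1] + B[1][1] = -1 + 10 = 9) = -1 (attained at k = 0)
  C[1][0] = min over k of (A[1][0] + B[0][0] = -1 + -5 = -6, A[1][1] + B[1][0] = 9 + 1 = 10) = -6 (attained at k = 0)
  C[1][1] = min over k of (A[1][0] + B[0][1] = -1 + -2 = -3, A[1][1] + B[1][1] = 9 + 10 = 19) = -3 (attained at k = 0)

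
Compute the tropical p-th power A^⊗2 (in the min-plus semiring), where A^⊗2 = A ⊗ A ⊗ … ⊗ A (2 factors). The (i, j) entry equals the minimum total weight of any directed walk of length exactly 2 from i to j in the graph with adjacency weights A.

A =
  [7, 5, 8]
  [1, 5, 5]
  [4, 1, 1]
A^⊗2 =
  [6, 9, 9]
  [6, 6, 6]
  [2, 2, 2]

Each entry (A^⊗2)_ij equals the minimum over all length-2 walks i = v_0 → v_1 → … → v_2 = j of Σ_t A[v_t][v_{t+1}]. For example, for (i, j) = (0, 2) we minimise over 3 possible intermediate vertex sequences; the minimum is 9, attained along the walk 0 → 2 → 2.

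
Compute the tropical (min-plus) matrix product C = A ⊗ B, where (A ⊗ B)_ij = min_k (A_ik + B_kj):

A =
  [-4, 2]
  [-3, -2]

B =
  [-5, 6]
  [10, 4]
A ⊗ B =
  [-9, 2]
  [-8, 2]

Apply the min-plus product entry-by-entry:
  C[0][0] = min over k of (A[0][0] + B[0][0] = -4 + -5 = -9, A[0][1] + B[1][0] = 2 + 10 = 12) = -9 (attained at k = 0)
  C[0][1] = min over k of (A[0][0] + B[0][1] = -4 + 6 = 2, A[0][1] + B[1][1] = 2 + 4 = 6) = 2 (attained at k = 0)
  C[1][0] = min over k of (A[1][0] + B[0][0] = -3 + -5 = -8, A[1][1] + B[1][0] = -2 + 10 = 8) = -8 (attained at k = 0)
  C[1][1] = min over k of (A[1][0] + B[0][1] = -3 + 6 = 3, A[1][1] + B[1][1] = -2 + 4 = 2) = 2 (attained at k = 1)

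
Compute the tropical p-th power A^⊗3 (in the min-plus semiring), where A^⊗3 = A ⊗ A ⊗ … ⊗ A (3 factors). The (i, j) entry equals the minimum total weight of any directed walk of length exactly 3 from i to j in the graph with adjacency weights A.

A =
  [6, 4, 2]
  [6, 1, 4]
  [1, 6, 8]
A^⊗3 =
  [9, 6, 5]
  [6, 3, 6]
  [4, 6, 9]

Each entry (A^⊗3)_ij equals the minimum over all length-3 walks i = v_0 → v_1 → … → v_3 = j of Σ_t A[v_t][v_{t+1}]. For example, for (i, j) = (0, 2) we minimise over 9 possible intermediate vertex sequences; the minimum is 5, attained along the walk 0 → 2 → 0 → 2.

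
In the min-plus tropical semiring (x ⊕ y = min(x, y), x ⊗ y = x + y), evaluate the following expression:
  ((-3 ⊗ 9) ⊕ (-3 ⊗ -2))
((-3 ⊗ 9) ⊕ (-3 ⊗ -2)) = -5

Expand innermost to outermost. Recall ⊕ takes the minimum of its arguments and ⊗ takes their sum. Working out the expression ((-3 ⊗ 9) ⊕ (-3 ⊗ -2)) gives -5.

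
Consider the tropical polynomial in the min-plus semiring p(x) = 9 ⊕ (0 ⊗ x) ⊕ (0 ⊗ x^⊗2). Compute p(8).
p(8) = 8

A tropical monomial a ⊗ x^⊗i evaluates to a + i · x. Evaluating each term at x = 8:
  Term 0 contributes 9 + 0 · 8 = 9
  Term 1 contributes 0 + 1 · 8 = 8
  Term 2 contributes 0 + 2 · 8 = 16
p(8) = ⊕ of these = min[9, 8, 16] = 8.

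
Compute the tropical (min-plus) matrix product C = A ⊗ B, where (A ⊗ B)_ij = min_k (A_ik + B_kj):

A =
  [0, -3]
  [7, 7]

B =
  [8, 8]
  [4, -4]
A ⊗ B =
  [1, -7]
  [11, 3]

Apply the min-plus product entry-by-entry:
  C[0][0] = min over k of (A[0][0] + B[0][0] = 0 + 8 = 8, A[0][1] + B[1][0] = -3 + 4 = 1) = 1 (attained at k = 1)
  C[0][1] = min over k of (A[0][0] + B[0][1] = 0 + 8 = 8, A[0][1] + B[1][1] = -3 + -4 = -7) = -7 (attained at k = 1)
  C[1][0] = min over k of (A[1][0] + B[0][0] = 7 + 8 = 15, A[1][1] + B[1][0] = 7 + 4 = 11) = 11 (attained at k = 1)
  C[1][1] = min over k of (A[1][0] + B[0][1] = 7 + 8 = 15, A[1][1] + B[1][1] = 7 + -4 = 3) = 3 (attained at k = 1)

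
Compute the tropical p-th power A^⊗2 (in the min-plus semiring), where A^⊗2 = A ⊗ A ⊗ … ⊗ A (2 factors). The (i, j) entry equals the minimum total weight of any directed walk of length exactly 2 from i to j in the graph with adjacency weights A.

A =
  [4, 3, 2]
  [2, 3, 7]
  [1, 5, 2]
A^⊗2 =
  [3, 6, 4]
  [5, 5, 4]
  [3, 4, 3]

Each entry (A^⊗2)_ij equals the minimum over all length-2 walks i = v_0 → v_1 → … → v_2 = j of Σ_t A[v_t][v_{t+1}]. For example, for (i, j) = (0, 2) we minimise over 3 possible intermediate vertex sequences; the minimum is 4, attained along the walk 0 → 2 → 2.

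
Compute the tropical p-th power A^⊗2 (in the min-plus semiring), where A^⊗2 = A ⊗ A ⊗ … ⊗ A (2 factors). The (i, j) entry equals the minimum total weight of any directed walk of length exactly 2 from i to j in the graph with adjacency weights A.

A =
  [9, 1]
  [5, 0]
A^⊗2 =
  [6, 1]
  [5, 0]

Each entry (A^⊗2)_ij equals the minimum over all length-2 walks i = v_0 → v_1 → … → v_2 = j of Σ_t A[v_t][v_{t+1}]. For example, for (i, j) = (0, 1) we minimise over 2 possible intermediate vertex sequences; the minimum is 1, attained along the walk 0 → 1 → 1.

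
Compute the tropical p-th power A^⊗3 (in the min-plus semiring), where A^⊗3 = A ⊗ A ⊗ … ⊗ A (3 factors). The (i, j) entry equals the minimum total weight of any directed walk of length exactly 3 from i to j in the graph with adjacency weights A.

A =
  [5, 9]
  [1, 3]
A^⊗3 =
  [13, 15]
  [7, 9]

Each entry (A^⊗3)_ij equals the minimum over all length-3 walks i = v_0 → v_1 → … → v_3 = j of Σ_t A[v_t][v_{t+1}]. For example, for (i, j) = (0, 1) we minimise over 4 possible intermediate vertex sequences; the minimum is 15, attained along the walk 0 → 1 → 1 → 1.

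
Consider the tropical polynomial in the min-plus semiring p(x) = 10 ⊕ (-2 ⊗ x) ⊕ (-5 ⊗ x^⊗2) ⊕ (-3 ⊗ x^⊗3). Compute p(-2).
p(-2) = -9

A tropical monomial a ⊗ x^⊗i evaluates to a + i · x. Evaluating each term at x = -2:
  Term 0 contributes 10 + 0 · -2 = 10
  Term 1 contributes -2 + 1 · -2 = -4
  Term 2 contributes -5 + 2 · -2 = -9
  Term 3 contributes -3 + 3 · -2 = -9
p(-2) = ⊕ of these = min[10, -4, -9, -9] = -9.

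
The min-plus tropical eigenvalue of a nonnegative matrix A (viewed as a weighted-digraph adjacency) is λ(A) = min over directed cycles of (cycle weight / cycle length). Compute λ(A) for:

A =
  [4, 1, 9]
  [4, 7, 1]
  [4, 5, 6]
λ(A) = 2

Enumerate directed cycles and compute their means (weight / length). Sample:
  cycle 0 → 0: weight = 4, length = 1, mean = 4/1 ≈ 4.000
  cycle 1 → 1: weight = 7, length = 1, mean = 7/1 ≈ 7.000
  cycle 2 → 2: weight = 6, length = 1, mean = 6/1 ≈ 6.000
  cycle 0 → 1 → 0: weight = 5, length = 2, mean = 5/2 ≈ 2.500
  cycle 0 → 2 → 0: weight = 13, length = 2, mean = 13/2 ≈ 6.500
  cycle 1 → 0 → 1: weight = 5, length = 2, mean = 5/2 ≈ 2.500
Minimum mean = 2.000, attained e.g. along the cycle 0 → 1 → 2 → 0 with weight 6 and length 3. So λ(A) = 6/3 = 2.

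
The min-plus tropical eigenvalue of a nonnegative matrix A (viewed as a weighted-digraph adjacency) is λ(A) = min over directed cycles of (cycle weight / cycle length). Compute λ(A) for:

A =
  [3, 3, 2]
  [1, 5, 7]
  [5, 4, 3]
λ(A) = 2

Enumerate directed cycles and compute their means (weight / length). Sample:
  cycle 0 → 0: weight = 3, length = 1, mean = 3/1 ≈ 3.000
  cycle 1 → 1: weight = 5, length = 1, mean = 5/1 ≈ 5.000
  cycle 2 → 2: weight = 3, length = 1, mean = 3/1 ≈ 3.000
  cycle 0 → 1 → 0: weight = 4, length = 2, mean = 4/2 ≈ 2.000
  cycle 0 → 2 → 0: weight = 7, length = 2, mean = 7/2 ≈ 3.500
  cycle 1 → 0 → 1: weight = 4, length = 2, mean = 4/2 ≈ 2.000
Minimum mean = 2.000, attained e.g. along the cycle 0 → 1 → 0 with weight 4 and length 2. So λ(A) = 4/2 = 2.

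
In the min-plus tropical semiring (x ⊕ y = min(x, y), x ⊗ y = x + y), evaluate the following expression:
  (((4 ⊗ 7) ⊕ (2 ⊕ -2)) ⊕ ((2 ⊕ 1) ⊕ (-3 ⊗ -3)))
(((4 ⊗ 7) ⊕ (2 ⊕ -2)) ⊕ ((2 ⊕ 1) ⊕ (-3 ⊗ -3))) = -6

Expand innermost to outermost. Recall ⊕ takes the minimum of its arguments and ⊗ takes their sum. Working out the expression (((4 ⊗ 7) ⊕ (2 ⊕ -2)) ⊕ ((2 ⊕ 1) ⊕ (-3 ⊗ -3))) gives -6.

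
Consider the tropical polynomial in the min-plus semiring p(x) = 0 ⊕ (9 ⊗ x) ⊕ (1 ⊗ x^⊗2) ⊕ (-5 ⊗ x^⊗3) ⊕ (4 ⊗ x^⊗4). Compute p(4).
p(4) = 0

A tropical monomial a ⊗ x^⊗i evaluates to a + i · x. Evaluating each term at x = 4:
  Term 0 contributes 0 + 0 · 4 = 0
  Term 1 contributes 9 + 1 · 4 = 13
  Term 2 contributes 1 + 2 · 4 = 9
  Term 3 contributes -5 + 3 · 4 = 7
  Term 4 contributes 4 + 4 · 4 = 20
p(4) = ⊕ of these = min[0, 13, 9, 7, 20] = 0.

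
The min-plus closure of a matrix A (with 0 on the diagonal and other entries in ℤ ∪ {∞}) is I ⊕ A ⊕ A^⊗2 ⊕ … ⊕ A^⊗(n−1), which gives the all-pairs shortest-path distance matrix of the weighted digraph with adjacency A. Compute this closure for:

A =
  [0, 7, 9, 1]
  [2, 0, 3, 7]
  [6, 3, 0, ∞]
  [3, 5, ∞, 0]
Closure =
  [0, 6, 9, 1]
  [2, 0, 3, 3]
  [5, 3, 0, 6]
  [3, 5, 8, 0]

This is the Floyd-Warshall all-pairs shortest-path computation. For each intermediate vertex k = 0, 1, …, 3, update dist[i][j] ← min(dist[i][j], dist[i][k] + dist[k][j]). The final matrix gives, for each (i, j), the minimum total weight of any directed path from i to j (possibly empty when i = j).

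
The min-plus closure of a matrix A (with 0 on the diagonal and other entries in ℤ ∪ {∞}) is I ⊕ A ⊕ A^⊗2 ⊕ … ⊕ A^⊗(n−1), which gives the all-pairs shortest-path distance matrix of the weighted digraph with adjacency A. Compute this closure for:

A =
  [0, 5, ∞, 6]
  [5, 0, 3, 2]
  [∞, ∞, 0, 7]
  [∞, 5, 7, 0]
Closure =
  [0, 5, 8, 6]
  [5, 0, 3, 2]
  [17, 12, 0, 7]
  [10, 5, 7, 0]

This is the Floyd-Warshall all-pairs shortest-path computation. For each intermediate vertex k = 0, 1, …, 3, update dist[i][j] ← min(dist[i][j], dist[i][k] + dist[k][j]). The final matrix gives, for each (i, j), the minimum total weight of any directed path from i to j (possibly empty when i = j).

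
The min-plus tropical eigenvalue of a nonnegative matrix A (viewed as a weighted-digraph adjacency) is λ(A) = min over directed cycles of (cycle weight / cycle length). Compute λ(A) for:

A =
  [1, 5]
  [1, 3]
λ(A) = 1

Enumerate directed cycles and compute their means (weight / length). Sample:
  cycle 0 → 0: weight = 1, length = 1, mean = 1/1 ≈ 1.000
  cycle 1 → 1: weight = 3, length = 1, mean = 3/1 ≈ 3.000
  cycle 0 → 1 → 0: weight = 6, length = 2, mean = 6/2 ≈ 3.000
  cycle 1 → 0 → 1: weight = 6, length = 2, mean = 6/2 ≈ 3.000
Minimum mean = 1.000, attained e.g. along the cycle 0 → 0 with weight 1 and length 1. So λ(A) = 1/1 = 1.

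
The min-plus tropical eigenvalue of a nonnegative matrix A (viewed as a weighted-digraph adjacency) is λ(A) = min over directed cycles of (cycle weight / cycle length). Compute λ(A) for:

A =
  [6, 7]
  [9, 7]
λ(A) = 6

Enumerate directed cycles and compute their means (weight / length). Sample:
  cycle 0 → 0: weight = 6, length = 1, mean = 6/1 ≈ 6.000
  cycle 1 → 1: weight = 7, length = 1, mean = 7/1 ≈ 7.000
  cycle 0 → 1 → 0: weight = 16, length = 2, mean = 16/2 ≈ 8.000
  cycle 1 → 0 → 1: weight = 16, length = 2, mean = 16/2 ≈ 8.000
Minimum mean = 6.000, attained e.g. along the cycle 0 → 0 with weight 6 and length 1. So λ(A) = 6/1 = 6.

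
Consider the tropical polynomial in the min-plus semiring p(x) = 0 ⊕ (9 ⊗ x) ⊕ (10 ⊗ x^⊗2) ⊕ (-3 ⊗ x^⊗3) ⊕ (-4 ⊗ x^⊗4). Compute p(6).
p(6) = 0

A tropical monomial a ⊗ x^⊗i evaluates to a + i · x. Evaluating each term at x = 6:
  Term 0 contributes 0 + 0 · 6 = 0
  Term 1 contributes 9 + 1 · 6 = 15
  Term 2 contributes 10 + 2 · 6 = 22
  Term 3 contributes -3 + 3 · 6 = 15
  Term 4 contributes -4 + 4 · 6 = 20
p(6) = ⊕ of these = min[0, 15, 22, 15, 20] = 0.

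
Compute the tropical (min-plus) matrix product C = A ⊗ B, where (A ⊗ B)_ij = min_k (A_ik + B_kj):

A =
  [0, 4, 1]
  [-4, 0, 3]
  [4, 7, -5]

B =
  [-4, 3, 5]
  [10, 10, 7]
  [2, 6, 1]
A ⊗ B =
  [-4, 3, 2]
  [-8, -1, 1]
  [-3, 1, -4]

Apply the min-plus product entry-by-entry:
  C[0][0] = min over k of (A[0][0] + B[0][0] = 0 + -4 = -4, A[0][1] + B[1][0] = 4 + 10 = 14, A[0][2] + B[2][0] = 1 + 2 = 3) = -4 (attained at k = 0)
  C[0][1] = min over k of (A[0][0] + B[0][1] = 0 + 3 = 3, A[0][1] + B[1][1] = 4 + 10 = 14, A[0][2] + B[2][1] = 1 + 6 = 7) = 3 (attained at k = 0)
  C[0][2] = min over k of (A[0][0] + B[0][2] = 0 + 5 = 5, A[0][1] + B[1][2] = 4 + 7 = 11, A[0][2] + B[2][2] = 1 + 1 = 2) = 2 (attained at k = 2)
  C[1][0] = min over k of (A[1][0] + B[0][0] = -4 + -4 = -8, A[1][1] + B[1][0] = 0 + 10 = 10, A[1][2] + B[2][0] = 3 + 2 = 5) = -8 (attained at k = 0)
  C[1][1] = min over k of (A[1][0] + B[0][1] = -4 + 3 = -1, A[1][1] + B[1][1] = 0 + 10 = 10, A[1][2] + B[2][1] = 3 + 6 = 9) = -1 (attained at k = 0)
  C[1][2] = min over k of (A[1][0] + B[0][2] = -4 + 5 = 1, A[1][1] + B[1][2] = 0 + 7 = 7, A[1][2] + B[2][2] = 3 + 1 = 4) = 1 (attained at k = 0)
  C[2][0] = min over k of (A[2][0] + B[0][0] = 4 + -4 = 0, A[2][1] + B[1][0] = 7 + 10 = 17, A[2][2] + B[2][0] = -5 + 2 = -3) = -3 (attained at k = 2)
  C[2][1] = min over k of (A[2][0] + B[0][1] = 4 + 3 = 7, A[2][1] + B[1][1] = 7 + 10 = 17, A[2][2] + B[2][1] = -5 + 6 = 1) = 1 (attained at k = 2)
  C[2][2] = min over k of (A[2][0] + B[0][2] = 4 + 5 = 9, A[2][1] + B[1][2] = 7 + 7 = 14, A[2][2] + B[2][2] = -5 + 1 = -4) = -4 (attained at k = 2)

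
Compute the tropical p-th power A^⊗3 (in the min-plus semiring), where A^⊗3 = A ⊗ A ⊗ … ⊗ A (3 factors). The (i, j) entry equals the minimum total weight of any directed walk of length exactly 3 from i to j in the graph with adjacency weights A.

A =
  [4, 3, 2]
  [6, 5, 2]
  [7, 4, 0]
A^⊗3 =
  [9, 6, 2]
  [9, 6, 2]
  [7, 4, 0]

Each entry (A^⊗3)_ij equals the minimum over all length-3 walks i = v_0 → v_1 → … → v_3 = j of Σ_t A[v_t][v_{t+1}]. For example, for (i, j) = (0, 2) we minimise over 9 possible intermediate vertex sequences; the minimum is 2, attained along the walk 0 → 2 → 2 → 2.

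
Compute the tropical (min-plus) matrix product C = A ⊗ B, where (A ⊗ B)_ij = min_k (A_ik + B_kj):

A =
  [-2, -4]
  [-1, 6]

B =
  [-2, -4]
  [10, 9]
A ⊗ B =
  [-4, -6]
  [-3, -5]

Apply the min-plus product entry-by-entry:
  C[0][0] = min over k of (A[0][0] + B[0][0] = -2 + -2 = -4, A[0][1] + B[1][0] = -4 + 10 = 6) = -4 (attained at k = 0)
  C[0][1] = min over k of (A[0][0] + B[0][1] = -2 + -4 = -6, A[0][1] + B[1][1] = -4 + 9 = 5) = -6 (attained at k = 0)
  C[1][0] = min over k of (A[1][0] + B[0][0] = -1 + -2 = -3, A[1][1] + B[1][0] = 6 + 10 = 16) = -3 (attained at k = 0)
  C[1][1] = min over k of (A[1][0] + B[0][1] = -1 + -4 = -5, A[1][1] + B[1][1] = 6 + 9 = 15) = -5 (attained at k = 0)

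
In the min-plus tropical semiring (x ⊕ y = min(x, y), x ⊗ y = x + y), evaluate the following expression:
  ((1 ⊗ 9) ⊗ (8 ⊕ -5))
((1 ⊗ 9) ⊗ (8 ⊕ -5)) = 5

Expand innermost to outermost. Recall ⊕ takes the minimum of its arguments and ⊗ takes their sum. Working out the expression ((1 ⊗ 9) ⊗ (8 ⊕ -5)) gives 5.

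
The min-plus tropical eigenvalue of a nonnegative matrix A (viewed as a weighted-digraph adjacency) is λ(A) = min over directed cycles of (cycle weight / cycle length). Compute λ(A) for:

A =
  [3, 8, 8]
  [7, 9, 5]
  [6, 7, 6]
λ(A) = 3

Enumerate directed cycles and compute their means (weight / length). Sample:
  cycle 0 → 0: weight = 3, length = 1, mean = 3/1 ≈ 3.000
  cycle 1 → 1: weight = 9, length = 1, mean = 9/1 ≈ 9.000
  cycle 2 → 2: weight = 6, length = 1, mean = 6/1 ≈ 6.000
  cycle 0 → 1 → 0: weight = 15, length = 2, mean = 15/2 ≈ 7.500
  cycle 0 → 2 → 0: weight = 14, length = 2, mean = 14/2 ≈ 7.000
  cycle 1 → 0 → 1: weight = 15, length = 2, mean = 15/2 ≈ 7.500
Minimum mean = 3.000, attained e.g. along the cycle 0 → 0 with weight 3 and length 1. So λ(A) = 3/1 = 3.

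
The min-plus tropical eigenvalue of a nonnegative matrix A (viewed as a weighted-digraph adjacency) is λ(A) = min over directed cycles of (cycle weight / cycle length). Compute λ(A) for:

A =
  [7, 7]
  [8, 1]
λ(A) = 1

Enumerate directed cycles and compute their means (weight / length). Sample:
  cycle 0 → 0: weight = 7, length = 1, mean = 7/1 ≈ 7.000
  cycle 1 → 1: weight = 1, length = 1, mean = 1/1 ≈ 1.000
  cycle 0 → 1 → 0: weight = 15, length = 2, mean = 15/2 ≈ 7.500
  cycle 1 → 0 → 1: weight = 15, length = 2, mean = 15/2 ≈ 7.500
Minimum mean = 1.000, attained e.g. along the cycle 1 → 1 with weight 1 and length 1. So λ(A) = 1/1 = 1.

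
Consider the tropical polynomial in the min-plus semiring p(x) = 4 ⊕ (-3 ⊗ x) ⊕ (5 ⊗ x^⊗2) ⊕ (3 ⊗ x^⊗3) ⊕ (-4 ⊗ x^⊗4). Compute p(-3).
p(-3) = -16

A tropical monomial a ⊗ x^⊗i evaluates to a + i · x. Evaluating each term at x = -3:
  Term 0 contributes 4 + 0 · -3 = 4
  Term 1 contributes -3 + 1 · -3 = -6
  Term 2 contributes 5 + 2 · -3 = -1
  Term 3 contributes 3 + 3 · -3 = -6
  Term 4 contributes -4 + 4 · -3 = -16
p(-3) = ⊕ of these = min[4, -6, -1, -6, -16] = -16.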